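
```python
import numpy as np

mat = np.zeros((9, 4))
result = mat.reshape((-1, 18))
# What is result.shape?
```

(2, 18)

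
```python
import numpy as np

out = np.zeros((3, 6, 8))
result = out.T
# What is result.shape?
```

(8, 6, 3)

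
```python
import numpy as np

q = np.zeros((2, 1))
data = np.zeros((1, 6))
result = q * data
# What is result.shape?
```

(2, 6)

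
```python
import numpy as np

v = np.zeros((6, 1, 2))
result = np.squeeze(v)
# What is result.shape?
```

(6, 2)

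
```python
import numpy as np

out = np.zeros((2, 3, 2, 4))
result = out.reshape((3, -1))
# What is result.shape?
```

(3, 16)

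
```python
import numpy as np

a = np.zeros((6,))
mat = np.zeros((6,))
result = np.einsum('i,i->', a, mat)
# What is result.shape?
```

()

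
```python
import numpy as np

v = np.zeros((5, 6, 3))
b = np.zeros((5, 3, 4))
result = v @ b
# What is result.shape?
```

(5, 6, 4)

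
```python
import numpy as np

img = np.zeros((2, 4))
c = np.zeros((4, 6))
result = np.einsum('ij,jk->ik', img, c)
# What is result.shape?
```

(2, 6)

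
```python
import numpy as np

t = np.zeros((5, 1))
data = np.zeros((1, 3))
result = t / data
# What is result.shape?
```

(5, 3)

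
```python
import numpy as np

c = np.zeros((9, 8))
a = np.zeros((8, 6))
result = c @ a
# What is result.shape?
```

(9, 6)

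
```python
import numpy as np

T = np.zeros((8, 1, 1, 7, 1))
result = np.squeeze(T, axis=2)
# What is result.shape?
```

(8, 1, 7, 1)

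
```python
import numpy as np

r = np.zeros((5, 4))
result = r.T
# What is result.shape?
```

(4, 5)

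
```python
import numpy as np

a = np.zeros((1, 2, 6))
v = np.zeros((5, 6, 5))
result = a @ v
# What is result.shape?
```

(5, 2, 5)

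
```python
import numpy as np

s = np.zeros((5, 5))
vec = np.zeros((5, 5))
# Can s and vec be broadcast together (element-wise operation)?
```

Yes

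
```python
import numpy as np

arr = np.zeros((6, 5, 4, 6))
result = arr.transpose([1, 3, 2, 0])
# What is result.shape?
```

(5, 6, 4, 6)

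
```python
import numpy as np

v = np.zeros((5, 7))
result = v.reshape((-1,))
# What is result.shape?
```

(35,)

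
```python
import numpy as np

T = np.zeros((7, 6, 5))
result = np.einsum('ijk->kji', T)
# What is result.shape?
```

(5, 6, 7)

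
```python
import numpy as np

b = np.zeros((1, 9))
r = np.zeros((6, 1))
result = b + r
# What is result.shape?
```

(6, 9)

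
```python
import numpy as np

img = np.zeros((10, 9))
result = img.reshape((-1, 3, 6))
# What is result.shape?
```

(5, 3, 6)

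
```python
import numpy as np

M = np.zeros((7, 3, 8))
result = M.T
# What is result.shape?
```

(8, 3, 7)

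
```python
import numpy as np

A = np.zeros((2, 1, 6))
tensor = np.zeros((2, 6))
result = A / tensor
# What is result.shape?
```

(2, 2, 6)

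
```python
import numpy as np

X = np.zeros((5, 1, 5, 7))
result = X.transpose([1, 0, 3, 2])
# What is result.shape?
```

(1, 5, 7, 5)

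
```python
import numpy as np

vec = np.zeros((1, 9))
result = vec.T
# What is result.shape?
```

(9, 1)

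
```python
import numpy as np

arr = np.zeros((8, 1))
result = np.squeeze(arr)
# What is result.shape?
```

(8,)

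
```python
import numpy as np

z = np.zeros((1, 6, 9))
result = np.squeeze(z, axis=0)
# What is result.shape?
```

(6, 9)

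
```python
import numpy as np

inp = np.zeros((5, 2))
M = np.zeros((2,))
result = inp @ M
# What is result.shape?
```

(5,)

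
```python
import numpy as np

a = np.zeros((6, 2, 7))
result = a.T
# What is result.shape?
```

(7, 2, 6)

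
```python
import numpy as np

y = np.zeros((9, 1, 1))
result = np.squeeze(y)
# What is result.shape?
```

(9,)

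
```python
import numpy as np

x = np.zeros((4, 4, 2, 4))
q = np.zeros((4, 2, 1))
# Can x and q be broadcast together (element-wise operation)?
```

Yes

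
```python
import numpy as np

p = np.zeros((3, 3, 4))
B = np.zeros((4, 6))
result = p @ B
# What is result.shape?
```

(3, 3, 6)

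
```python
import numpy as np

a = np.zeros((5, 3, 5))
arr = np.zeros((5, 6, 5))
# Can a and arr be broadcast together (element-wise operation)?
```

No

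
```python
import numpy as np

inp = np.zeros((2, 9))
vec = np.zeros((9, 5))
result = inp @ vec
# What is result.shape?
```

(2, 5)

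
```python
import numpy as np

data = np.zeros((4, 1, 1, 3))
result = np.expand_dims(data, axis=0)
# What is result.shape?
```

(1, 4, 1, 1, 3)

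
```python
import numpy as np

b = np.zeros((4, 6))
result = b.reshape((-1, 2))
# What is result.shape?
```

(12, 2)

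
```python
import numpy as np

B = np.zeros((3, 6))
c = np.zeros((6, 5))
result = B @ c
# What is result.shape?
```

(3, 5)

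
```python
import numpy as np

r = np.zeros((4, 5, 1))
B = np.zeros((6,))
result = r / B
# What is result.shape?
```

(4, 5, 6)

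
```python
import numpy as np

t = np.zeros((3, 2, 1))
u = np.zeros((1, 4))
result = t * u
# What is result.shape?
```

(3, 2, 4)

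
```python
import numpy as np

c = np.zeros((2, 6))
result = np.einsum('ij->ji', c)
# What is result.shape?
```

(6, 2)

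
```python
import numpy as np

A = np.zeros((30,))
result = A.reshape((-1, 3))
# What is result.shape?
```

(10, 3)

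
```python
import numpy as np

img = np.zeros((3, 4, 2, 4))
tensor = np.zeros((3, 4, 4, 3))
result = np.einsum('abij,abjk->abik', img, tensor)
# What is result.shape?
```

(3, 4, 2, 3)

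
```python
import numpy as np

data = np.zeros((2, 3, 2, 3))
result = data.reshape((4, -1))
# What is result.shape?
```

(4, 9)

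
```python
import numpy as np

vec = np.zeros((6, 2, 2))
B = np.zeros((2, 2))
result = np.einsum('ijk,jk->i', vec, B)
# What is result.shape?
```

(6,)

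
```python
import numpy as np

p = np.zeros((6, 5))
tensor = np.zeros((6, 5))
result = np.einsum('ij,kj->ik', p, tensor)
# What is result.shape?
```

(6, 6)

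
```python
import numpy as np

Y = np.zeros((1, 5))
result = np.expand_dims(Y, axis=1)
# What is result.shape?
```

(1, 1, 5)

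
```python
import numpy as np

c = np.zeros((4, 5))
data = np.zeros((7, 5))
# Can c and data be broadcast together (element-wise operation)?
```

No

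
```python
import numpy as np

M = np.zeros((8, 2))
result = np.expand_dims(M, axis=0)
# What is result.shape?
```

(1, 8, 2)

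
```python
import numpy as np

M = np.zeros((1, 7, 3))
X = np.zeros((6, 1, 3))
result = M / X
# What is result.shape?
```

(6, 7, 3)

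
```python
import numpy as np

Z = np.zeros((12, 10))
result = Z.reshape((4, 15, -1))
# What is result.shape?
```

(4, 15, 2)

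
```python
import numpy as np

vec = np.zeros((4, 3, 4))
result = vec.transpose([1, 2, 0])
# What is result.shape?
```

(3, 4, 4)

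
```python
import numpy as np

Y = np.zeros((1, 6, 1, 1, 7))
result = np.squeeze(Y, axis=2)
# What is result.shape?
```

(1, 6, 1, 7)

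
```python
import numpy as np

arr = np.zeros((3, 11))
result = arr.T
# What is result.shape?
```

(11, 3)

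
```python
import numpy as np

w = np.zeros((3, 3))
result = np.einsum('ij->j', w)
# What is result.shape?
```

(3,)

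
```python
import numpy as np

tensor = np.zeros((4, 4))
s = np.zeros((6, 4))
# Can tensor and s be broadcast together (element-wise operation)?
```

No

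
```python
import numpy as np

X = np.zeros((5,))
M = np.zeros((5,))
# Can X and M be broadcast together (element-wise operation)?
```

Yes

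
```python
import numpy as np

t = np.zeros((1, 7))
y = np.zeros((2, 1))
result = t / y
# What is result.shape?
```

(2, 7)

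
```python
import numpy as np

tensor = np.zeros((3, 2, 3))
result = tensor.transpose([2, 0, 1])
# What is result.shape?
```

(3, 3, 2)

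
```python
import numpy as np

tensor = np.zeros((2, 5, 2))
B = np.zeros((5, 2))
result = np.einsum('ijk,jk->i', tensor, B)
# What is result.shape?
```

(2,)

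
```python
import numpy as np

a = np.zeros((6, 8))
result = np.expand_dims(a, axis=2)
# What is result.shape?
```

(6, 8, 1)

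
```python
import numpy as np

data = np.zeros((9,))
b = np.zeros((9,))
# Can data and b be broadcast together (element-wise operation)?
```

Yes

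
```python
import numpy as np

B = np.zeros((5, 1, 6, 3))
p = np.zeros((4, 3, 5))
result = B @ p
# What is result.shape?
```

(5, 4, 6, 5)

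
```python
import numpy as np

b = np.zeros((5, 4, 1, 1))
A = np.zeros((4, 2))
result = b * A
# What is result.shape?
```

(5, 4, 4, 2)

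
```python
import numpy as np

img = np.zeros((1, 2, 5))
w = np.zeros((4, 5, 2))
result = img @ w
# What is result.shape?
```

(4, 2, 2)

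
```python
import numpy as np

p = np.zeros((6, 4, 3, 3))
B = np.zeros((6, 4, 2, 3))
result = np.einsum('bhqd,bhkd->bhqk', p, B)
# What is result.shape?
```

(6, 4, 3, 2)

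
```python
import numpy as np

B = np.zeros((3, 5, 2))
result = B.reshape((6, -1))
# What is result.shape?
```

(6, 5)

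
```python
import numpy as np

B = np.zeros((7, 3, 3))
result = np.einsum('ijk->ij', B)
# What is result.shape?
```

(7, 3)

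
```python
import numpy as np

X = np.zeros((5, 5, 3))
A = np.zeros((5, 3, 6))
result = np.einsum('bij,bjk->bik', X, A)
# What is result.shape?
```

(5, 5, 6)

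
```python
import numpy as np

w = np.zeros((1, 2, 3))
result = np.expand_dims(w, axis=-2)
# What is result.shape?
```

(1, 2, 1, 3)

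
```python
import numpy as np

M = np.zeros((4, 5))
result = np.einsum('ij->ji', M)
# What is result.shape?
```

(5, 4)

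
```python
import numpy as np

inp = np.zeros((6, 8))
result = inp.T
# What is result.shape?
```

(8, 6)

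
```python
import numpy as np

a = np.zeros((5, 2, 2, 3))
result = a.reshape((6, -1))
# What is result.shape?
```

(6, 10)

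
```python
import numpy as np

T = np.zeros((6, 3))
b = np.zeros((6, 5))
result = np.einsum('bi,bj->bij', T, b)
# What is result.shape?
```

(6, 3, 5)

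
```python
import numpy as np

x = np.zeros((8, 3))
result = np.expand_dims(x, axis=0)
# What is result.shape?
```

(1, 8, 3)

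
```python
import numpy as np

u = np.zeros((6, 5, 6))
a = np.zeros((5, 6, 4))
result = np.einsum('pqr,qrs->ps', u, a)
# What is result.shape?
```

(6, 4)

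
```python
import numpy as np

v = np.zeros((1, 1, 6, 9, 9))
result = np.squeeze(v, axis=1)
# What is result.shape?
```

(1, 6, 9, 9)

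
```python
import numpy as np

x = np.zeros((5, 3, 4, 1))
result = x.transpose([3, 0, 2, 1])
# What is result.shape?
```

(1, 5, 4, 3)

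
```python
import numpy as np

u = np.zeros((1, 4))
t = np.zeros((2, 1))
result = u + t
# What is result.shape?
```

(2, 4)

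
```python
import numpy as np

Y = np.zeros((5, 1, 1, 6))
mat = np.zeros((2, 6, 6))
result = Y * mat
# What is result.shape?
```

(5, 2, 6, 6)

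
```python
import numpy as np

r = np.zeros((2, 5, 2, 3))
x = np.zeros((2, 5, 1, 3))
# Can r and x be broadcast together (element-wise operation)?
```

Yes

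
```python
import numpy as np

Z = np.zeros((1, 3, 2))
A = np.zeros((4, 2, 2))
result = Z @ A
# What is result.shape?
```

(4, 3, 2)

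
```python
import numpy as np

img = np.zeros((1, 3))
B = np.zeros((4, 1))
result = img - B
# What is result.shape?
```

(4, 3)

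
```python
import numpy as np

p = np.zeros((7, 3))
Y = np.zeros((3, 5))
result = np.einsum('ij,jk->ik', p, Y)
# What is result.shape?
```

(7, 5)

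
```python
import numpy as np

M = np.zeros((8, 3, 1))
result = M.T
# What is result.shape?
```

(1, 3, 8)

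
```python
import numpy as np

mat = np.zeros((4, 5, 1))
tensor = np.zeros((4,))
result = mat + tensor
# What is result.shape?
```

(4, 5, 4)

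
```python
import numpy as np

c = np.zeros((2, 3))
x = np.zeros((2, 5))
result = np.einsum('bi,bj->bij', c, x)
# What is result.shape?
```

(2, 3, 5)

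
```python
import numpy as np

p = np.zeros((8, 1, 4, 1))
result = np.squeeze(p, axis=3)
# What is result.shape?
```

(8, 1, 4)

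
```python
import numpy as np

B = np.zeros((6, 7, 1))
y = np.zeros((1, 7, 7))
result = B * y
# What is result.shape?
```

(6, 7, 7)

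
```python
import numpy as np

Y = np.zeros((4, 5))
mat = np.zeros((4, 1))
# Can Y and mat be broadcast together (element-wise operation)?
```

Yes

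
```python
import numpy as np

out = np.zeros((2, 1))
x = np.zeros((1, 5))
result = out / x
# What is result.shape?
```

(2, 5)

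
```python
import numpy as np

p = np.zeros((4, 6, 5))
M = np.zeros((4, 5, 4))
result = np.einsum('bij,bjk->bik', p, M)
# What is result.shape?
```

(4, 6, 4)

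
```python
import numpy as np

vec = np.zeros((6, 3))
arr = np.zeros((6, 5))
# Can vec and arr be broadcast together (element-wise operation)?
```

No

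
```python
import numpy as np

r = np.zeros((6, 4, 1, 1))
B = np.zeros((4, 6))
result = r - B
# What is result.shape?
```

(6, 4, 4, 6)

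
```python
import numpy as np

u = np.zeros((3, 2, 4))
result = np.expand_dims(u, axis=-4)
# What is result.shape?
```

(1, 3, 2, 4)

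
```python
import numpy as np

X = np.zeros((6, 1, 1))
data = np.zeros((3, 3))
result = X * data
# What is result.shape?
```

(6, 3, 3)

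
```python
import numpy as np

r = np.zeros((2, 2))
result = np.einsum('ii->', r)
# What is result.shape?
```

()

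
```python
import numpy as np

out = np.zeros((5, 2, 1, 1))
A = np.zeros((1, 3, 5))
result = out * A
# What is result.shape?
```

(5, 2, 3, 5)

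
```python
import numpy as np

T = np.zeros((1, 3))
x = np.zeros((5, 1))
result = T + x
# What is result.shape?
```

(5, 3)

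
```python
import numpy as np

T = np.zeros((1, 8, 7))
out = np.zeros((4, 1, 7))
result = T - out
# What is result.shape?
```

(4, 8, 7)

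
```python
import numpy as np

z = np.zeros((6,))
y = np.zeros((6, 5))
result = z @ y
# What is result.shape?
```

(5,)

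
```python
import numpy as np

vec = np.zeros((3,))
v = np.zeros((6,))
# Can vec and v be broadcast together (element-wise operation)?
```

No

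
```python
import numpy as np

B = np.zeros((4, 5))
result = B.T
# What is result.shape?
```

(5, 4)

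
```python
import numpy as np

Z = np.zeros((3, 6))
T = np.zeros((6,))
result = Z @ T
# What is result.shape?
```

(3,)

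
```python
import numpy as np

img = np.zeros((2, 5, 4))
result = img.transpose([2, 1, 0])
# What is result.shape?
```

(4, 5, 2)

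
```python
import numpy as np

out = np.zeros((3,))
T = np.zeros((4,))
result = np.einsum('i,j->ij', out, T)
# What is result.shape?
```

(3, 4)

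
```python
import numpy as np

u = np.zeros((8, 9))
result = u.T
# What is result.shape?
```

(9, 8)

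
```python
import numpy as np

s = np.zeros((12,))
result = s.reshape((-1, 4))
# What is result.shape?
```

(3, 4)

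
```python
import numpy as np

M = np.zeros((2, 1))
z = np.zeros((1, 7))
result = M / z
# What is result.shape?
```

(2, 7)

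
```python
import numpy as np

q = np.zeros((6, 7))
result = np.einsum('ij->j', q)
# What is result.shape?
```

(7,)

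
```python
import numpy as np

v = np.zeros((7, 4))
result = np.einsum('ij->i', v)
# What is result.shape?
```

(7,)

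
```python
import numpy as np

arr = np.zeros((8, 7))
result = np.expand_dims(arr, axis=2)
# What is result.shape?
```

(8, 7, 1)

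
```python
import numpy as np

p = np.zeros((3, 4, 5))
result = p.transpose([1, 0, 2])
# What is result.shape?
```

(4, 3, 5)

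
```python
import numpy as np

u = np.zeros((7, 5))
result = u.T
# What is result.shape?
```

(5, 7)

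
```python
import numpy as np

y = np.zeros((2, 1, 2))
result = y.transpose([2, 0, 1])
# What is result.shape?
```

(2, 2, 1)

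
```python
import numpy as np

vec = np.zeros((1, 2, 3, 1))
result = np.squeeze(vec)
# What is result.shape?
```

(2, 3)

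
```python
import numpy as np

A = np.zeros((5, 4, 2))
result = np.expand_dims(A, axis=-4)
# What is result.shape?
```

(1, 5, 4, 2)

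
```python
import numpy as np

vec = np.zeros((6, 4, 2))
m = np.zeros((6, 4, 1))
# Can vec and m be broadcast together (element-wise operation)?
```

Yes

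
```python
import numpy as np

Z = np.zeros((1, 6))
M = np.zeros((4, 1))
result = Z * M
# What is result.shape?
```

(4, 6)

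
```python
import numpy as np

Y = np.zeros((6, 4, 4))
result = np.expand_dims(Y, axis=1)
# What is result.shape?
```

(6, 1, 4, 4)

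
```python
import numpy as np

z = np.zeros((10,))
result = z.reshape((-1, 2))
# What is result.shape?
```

(5, 2)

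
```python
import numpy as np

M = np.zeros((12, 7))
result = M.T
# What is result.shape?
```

(7, 12)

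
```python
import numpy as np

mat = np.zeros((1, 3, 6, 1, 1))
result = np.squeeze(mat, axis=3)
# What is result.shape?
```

(1, 3, 6, 1)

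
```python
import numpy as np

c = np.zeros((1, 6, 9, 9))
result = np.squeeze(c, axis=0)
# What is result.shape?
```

(6, 9, 9)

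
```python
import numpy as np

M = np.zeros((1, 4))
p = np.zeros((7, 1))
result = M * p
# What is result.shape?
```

(7, 4)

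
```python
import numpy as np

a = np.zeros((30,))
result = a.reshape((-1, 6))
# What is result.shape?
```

(5, 6)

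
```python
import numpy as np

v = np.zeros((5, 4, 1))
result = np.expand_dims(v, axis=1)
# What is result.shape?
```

(5, 1, 4, 1)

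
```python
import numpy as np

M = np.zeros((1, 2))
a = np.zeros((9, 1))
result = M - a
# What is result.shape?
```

(9, 2)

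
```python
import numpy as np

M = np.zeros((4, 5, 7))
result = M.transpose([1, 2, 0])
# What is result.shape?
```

(5, 7, 4)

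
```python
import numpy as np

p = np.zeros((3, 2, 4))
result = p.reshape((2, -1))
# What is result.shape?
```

(2, 12)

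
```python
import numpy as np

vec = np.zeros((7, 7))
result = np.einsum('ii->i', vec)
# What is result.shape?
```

(7,)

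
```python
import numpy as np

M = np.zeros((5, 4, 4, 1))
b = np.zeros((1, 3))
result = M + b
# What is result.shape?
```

(5, 4, 4, 3)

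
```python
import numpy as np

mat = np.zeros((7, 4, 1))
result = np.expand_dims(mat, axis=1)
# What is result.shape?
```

(7, 1, 4, 1)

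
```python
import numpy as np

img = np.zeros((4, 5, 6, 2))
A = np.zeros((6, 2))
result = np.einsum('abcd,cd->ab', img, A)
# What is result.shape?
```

(4, 5)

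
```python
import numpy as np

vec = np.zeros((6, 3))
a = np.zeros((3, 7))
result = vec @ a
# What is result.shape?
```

(6, 7)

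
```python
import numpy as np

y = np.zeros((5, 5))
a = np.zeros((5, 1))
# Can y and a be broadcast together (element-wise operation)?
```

Yes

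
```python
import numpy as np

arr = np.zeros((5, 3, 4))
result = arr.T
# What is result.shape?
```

(4, 3, 5)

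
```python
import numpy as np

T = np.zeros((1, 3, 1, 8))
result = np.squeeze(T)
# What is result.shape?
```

(3, 8)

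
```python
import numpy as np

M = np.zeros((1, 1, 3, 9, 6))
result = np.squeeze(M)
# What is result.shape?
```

(3, 9, 6)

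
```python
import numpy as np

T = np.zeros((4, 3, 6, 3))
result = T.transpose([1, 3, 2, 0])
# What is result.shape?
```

(3, 3, 6, 4)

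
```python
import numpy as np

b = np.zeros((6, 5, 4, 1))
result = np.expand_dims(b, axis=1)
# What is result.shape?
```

(6, 1, 5, 4, 1)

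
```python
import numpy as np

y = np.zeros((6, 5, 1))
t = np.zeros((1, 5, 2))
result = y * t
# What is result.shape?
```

(6, 5, 2)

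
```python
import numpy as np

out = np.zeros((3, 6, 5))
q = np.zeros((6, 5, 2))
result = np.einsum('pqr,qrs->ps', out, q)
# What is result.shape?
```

(3, 2)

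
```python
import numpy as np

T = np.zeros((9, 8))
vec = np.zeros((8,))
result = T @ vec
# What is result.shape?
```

(9,)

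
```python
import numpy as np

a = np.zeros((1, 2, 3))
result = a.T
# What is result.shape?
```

(3, 2, 1)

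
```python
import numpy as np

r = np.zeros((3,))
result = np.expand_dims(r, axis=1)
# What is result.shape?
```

(3, 1)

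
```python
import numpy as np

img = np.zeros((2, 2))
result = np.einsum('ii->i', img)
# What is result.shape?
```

(2,)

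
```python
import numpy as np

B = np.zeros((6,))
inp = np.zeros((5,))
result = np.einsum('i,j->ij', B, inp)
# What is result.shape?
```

(6, 5)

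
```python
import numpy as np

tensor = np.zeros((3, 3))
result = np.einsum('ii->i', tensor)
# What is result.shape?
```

(3,)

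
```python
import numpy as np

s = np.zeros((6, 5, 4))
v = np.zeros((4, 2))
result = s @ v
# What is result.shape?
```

(6, 5, 2)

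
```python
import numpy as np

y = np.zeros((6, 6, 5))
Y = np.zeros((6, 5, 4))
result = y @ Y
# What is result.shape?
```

(6, 6, 4)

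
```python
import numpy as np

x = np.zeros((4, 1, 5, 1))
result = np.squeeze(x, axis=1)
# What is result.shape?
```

(4, 5, 1)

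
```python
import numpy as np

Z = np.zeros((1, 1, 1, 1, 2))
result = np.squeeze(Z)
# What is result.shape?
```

(2,)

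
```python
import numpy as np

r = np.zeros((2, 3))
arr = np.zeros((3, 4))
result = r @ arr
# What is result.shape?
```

(2, 4)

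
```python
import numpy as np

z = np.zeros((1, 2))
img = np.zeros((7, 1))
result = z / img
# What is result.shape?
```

(7, 2)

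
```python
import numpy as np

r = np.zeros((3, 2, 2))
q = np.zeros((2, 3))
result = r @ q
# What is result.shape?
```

(3, 2, 3)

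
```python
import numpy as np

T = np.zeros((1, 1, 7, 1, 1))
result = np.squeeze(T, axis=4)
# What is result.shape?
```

(1, 1, 7, 1)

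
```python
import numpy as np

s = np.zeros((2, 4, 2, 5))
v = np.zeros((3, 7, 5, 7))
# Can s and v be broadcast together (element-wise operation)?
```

No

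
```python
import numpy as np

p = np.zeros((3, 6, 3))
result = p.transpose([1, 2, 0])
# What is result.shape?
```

(6, 3, 3)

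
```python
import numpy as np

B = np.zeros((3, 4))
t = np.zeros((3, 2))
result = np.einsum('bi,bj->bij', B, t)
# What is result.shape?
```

(3, 4, 2)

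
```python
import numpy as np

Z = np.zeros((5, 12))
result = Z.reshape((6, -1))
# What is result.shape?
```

(6, 10)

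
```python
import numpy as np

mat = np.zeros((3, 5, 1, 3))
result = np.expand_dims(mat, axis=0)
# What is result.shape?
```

(1, 3, 5, 1, 3)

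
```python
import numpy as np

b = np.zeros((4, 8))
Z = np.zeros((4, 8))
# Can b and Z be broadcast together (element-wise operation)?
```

Yes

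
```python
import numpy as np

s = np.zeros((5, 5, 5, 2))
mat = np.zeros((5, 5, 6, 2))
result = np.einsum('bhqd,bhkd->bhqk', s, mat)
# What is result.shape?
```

(5, 5, 5, 6)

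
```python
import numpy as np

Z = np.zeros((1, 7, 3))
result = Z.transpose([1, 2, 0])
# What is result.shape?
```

(7, 3, 1)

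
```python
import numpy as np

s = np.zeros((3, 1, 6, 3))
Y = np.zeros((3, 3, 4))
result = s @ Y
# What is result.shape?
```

(3, 3, 6, 4)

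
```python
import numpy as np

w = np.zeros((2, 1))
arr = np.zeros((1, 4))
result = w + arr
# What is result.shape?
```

(2, 4)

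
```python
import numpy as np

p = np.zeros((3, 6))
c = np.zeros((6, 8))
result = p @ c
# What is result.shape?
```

(3, 8)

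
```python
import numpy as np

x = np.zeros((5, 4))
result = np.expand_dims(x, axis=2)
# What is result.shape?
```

(5, 4, 1)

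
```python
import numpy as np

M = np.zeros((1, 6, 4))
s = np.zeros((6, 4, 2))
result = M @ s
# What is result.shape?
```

(6, 6, 2)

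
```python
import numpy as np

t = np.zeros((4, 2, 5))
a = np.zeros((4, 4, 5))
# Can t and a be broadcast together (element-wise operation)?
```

No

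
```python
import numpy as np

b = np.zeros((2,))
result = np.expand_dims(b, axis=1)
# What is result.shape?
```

(2, 1)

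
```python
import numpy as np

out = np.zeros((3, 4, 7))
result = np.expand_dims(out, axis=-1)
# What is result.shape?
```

(3, 4, 7, 1)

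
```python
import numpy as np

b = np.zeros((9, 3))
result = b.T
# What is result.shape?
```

(3, 9)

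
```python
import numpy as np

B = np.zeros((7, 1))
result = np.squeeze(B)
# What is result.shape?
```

(7,)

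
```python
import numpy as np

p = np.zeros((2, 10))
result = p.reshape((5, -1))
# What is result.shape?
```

(5, 4)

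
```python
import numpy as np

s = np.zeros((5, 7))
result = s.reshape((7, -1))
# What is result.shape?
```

(7, 5)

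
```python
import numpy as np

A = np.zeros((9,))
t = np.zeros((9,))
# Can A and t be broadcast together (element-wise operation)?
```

Yes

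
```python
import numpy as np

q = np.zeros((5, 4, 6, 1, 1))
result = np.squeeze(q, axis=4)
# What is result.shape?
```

(5, 4, 6, 1)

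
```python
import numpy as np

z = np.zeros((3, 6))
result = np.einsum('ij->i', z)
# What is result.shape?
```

(3,)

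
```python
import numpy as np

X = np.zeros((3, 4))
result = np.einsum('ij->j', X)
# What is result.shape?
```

(4,)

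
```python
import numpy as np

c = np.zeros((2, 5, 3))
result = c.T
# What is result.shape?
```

(3, 5, 2)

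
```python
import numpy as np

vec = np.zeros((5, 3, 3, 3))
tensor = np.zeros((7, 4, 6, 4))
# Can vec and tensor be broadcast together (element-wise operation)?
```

No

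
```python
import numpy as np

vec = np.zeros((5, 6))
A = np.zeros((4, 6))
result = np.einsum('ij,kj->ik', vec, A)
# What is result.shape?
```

(5, 4)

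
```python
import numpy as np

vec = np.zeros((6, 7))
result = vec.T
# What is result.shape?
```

(7, 6)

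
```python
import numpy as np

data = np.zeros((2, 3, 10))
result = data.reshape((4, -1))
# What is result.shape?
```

(4, 15)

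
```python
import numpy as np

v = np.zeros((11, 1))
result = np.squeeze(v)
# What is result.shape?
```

(11,)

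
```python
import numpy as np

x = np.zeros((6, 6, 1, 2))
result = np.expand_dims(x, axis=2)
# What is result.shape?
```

(6, 6, 1, 1, 2)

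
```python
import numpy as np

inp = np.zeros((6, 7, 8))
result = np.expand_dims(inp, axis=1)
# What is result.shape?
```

(6, 1, 7, 8)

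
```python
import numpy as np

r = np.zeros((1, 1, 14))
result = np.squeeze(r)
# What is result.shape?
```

(14,)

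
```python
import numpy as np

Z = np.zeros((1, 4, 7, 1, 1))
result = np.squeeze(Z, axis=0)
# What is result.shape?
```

(4, 7, 1, 1)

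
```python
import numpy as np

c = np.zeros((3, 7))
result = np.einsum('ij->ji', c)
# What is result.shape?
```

(7, 3)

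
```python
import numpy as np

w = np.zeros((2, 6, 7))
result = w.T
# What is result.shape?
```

(7, 6, 2)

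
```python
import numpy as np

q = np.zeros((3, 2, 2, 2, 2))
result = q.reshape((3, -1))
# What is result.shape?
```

(3, 16)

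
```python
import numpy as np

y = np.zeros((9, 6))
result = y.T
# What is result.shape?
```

(6, 9)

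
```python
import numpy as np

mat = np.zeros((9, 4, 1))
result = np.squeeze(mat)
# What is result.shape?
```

(9, 4)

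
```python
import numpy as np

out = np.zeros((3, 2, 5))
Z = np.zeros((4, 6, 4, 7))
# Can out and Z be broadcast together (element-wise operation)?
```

No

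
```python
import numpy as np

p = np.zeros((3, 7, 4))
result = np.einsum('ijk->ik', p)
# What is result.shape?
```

(3, 4)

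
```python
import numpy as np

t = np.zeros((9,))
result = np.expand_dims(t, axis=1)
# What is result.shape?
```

(9, 1)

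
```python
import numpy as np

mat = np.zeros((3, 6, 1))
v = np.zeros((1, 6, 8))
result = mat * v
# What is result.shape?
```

(3, 6, 8)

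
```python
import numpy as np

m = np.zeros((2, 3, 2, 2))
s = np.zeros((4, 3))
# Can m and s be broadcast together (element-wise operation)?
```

No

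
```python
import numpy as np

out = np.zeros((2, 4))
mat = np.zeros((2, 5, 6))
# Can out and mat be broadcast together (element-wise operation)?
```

No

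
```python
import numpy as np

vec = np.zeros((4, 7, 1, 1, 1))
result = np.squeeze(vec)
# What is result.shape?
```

(4, 7)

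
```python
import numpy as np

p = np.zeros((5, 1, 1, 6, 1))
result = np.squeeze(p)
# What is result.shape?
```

(5, 6)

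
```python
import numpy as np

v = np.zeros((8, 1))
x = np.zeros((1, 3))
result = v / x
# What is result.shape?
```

(8, 3)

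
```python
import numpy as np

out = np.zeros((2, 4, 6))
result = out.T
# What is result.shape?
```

(6, 4, 2)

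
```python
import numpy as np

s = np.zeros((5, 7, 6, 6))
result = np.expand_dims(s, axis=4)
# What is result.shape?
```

(5, 7, 6, 6, 1)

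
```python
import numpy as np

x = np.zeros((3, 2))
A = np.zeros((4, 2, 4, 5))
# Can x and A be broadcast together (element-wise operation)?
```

No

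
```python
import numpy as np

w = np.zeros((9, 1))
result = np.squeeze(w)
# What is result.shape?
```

(9,)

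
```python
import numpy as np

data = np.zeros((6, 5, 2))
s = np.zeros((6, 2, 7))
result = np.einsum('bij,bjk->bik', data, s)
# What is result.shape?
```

(6, 5, 7)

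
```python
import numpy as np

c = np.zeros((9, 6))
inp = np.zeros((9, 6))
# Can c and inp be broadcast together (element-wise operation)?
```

Yes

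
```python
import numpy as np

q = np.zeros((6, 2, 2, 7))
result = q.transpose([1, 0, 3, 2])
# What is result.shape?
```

(2, 6, 7, 2)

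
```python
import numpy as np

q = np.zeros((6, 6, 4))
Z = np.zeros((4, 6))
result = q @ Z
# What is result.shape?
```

(6, 6, 6)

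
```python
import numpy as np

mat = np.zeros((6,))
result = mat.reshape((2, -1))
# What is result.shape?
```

(2, 3)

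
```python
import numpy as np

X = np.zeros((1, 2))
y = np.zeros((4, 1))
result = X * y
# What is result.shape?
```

(4, 2)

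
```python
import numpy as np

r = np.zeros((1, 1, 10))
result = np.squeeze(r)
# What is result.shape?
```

(10,)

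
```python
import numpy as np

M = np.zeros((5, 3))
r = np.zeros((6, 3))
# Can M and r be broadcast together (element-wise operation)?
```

No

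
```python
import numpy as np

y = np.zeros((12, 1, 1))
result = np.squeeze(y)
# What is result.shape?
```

(12,)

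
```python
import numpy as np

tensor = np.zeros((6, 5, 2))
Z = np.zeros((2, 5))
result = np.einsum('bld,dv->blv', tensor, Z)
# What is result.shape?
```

(6, 5, 5)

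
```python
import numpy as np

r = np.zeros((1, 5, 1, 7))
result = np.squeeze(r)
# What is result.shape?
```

(5, 7)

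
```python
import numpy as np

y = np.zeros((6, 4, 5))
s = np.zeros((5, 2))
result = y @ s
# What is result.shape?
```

(6, 4, 2)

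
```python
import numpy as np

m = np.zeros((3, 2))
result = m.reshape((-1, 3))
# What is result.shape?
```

(2, 3)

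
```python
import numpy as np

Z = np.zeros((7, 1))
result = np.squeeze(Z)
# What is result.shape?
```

(7,)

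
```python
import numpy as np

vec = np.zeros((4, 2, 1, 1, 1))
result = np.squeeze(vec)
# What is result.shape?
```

(4, 2)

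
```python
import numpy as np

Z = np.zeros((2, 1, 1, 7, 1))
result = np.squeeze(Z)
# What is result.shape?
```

(2, 7)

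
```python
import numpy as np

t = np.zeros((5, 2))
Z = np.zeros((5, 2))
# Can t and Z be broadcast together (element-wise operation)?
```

Yes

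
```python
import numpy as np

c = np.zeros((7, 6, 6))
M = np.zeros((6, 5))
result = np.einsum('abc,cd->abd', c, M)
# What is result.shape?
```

(7, 6, 5)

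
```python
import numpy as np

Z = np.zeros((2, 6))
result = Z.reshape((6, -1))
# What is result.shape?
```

(6, 2)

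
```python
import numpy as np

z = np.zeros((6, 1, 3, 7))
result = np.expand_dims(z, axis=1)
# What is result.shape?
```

(6, 1, 1, 3, 7)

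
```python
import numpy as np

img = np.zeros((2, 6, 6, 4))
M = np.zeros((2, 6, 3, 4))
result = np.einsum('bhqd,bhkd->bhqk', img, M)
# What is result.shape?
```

(2, 6, 6, 3)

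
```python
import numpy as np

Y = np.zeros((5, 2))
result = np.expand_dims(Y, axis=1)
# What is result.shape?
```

(5, 1, 2)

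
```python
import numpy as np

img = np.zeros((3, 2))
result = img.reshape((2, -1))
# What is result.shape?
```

(2, 3)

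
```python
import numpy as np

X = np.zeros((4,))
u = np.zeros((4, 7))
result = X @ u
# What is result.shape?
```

(7,)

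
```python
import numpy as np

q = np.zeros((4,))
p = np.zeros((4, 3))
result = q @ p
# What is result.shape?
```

(3,)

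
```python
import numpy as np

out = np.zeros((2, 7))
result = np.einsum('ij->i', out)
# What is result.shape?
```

(2,)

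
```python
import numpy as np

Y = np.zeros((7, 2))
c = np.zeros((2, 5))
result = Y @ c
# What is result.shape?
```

(7, 5)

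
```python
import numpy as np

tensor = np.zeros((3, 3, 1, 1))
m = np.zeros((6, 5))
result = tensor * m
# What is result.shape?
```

(3, 3, 6, 5)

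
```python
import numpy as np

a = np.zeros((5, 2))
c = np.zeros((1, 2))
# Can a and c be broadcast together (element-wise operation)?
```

Yes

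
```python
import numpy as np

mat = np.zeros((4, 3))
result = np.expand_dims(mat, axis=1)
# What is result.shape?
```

(4, 1, 3)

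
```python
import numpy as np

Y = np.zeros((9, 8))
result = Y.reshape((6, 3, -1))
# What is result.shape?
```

(6, 3, 4)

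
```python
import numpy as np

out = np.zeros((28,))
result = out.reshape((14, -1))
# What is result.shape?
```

(14, 2)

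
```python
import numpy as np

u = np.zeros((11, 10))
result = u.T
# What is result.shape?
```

(10, 11)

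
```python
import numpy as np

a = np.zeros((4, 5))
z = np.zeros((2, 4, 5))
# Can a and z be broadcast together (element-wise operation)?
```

Yes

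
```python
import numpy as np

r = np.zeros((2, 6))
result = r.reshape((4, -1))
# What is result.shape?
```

(4, 3)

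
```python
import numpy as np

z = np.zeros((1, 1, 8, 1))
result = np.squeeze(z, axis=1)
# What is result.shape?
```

(1, 8, 1)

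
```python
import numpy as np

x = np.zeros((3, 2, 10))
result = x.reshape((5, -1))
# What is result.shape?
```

(5, 12)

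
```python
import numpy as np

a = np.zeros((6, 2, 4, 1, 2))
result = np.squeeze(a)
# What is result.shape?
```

(6, 2, 4, 2)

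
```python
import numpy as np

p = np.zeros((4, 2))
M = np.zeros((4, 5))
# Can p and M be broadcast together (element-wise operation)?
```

No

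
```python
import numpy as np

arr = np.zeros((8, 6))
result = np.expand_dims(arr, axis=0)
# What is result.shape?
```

(1, 8, 6)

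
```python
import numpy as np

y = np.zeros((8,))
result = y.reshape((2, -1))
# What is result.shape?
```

(2, 4)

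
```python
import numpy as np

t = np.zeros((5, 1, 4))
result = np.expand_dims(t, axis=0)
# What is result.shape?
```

(1, 5, 1, 4)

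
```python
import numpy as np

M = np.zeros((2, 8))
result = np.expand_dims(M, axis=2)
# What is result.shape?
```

(2, 8, 1)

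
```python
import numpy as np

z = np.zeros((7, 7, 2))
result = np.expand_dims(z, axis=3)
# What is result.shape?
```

(7, 7, 2, 1)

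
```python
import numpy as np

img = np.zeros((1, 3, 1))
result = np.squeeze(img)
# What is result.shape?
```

(3,)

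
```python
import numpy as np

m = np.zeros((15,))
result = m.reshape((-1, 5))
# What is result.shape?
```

(3, 5)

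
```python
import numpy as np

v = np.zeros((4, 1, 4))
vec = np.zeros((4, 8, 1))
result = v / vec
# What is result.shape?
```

(4, 8, 4)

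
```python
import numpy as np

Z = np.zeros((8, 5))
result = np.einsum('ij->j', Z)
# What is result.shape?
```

(5,)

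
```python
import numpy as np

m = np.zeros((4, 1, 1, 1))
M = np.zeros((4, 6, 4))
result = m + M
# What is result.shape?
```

(4, 4, 6, 4)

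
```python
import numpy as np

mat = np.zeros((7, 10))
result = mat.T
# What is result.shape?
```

(10, 7)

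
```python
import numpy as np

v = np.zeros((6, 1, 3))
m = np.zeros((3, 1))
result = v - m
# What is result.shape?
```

(6, 3, 3)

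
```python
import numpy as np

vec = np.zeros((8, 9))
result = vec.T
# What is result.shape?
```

(9, 8)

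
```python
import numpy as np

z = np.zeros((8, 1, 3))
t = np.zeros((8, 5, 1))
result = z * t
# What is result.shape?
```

(8, 5, 3)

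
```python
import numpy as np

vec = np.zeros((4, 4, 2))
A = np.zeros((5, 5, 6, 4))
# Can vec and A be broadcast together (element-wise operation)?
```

No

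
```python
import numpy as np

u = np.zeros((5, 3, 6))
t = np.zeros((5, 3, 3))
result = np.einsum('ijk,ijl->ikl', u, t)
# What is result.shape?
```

(5, 6, 3)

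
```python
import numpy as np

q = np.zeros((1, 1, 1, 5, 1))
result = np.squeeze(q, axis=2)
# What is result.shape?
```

(1, 1, 5, 1)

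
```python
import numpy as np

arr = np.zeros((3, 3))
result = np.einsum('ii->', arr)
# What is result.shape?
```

()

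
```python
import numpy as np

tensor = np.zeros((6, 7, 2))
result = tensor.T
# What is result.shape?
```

(2, 7, 6)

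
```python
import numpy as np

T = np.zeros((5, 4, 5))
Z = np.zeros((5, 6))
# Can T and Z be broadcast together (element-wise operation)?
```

No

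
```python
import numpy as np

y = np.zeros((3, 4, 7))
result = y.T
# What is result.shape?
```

(7, 4, 3)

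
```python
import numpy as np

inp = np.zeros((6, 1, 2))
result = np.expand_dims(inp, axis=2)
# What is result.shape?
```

(6, 1, 1, 2)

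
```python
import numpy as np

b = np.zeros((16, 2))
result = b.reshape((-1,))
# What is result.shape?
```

(32,)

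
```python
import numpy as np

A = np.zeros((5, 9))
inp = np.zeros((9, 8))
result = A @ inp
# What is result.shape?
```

(5, 8)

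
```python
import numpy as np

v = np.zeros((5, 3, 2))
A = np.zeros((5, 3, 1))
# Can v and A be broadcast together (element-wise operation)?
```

Yes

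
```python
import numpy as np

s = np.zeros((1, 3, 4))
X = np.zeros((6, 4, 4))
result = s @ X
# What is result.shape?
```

(6, 3, 4)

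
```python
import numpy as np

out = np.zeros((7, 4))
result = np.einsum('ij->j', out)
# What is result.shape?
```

(4,)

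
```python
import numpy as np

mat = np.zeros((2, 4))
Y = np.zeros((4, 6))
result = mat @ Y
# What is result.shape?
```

(2, 6)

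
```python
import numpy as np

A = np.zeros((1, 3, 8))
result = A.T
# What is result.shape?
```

(8, 3, 1)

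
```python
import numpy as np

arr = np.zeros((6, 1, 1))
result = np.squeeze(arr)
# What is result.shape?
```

(6,)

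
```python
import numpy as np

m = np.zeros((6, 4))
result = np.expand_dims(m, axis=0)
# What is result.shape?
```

(1, 6, 4)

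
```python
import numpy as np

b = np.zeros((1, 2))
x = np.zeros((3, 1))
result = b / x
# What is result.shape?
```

(3, 2)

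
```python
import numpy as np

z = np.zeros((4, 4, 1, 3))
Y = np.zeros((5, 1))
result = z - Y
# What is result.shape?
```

(4, 4, 5, 3)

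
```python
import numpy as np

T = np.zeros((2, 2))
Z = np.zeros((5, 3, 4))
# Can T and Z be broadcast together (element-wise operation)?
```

No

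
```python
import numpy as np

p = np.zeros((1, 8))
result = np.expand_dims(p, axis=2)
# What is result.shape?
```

(1, 8, 1)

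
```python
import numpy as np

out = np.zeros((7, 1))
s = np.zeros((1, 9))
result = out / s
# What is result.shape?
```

(7, 9)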